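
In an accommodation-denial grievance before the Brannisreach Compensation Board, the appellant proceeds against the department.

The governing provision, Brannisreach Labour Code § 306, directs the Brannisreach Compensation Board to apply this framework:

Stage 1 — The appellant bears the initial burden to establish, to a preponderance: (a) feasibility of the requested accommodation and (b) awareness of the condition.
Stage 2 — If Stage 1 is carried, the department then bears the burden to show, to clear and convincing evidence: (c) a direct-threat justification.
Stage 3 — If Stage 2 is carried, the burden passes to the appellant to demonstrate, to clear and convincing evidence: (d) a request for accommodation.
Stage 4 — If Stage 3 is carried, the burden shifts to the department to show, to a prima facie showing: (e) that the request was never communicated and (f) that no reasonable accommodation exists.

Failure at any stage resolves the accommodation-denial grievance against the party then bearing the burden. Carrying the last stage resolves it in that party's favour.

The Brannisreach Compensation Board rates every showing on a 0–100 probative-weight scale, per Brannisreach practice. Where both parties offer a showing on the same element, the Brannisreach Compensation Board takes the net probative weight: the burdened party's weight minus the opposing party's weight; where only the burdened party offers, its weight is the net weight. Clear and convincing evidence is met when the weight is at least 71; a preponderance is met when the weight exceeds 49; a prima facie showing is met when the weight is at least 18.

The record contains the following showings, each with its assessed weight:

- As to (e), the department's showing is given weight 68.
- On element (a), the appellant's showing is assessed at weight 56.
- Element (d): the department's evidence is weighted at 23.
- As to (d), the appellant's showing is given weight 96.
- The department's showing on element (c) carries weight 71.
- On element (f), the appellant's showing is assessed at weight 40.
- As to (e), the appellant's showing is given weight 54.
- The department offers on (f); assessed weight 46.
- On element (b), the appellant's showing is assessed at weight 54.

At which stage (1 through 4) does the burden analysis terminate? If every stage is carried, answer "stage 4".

At Stage 1 the appellant must meet a preponderance (weight exceeds 49): on (a) the weight is 56, > 49, so (a) meets the standard; on (b) the weight is 54, > 49, so (b) meets the standard.
  Stage 1 carried; the burden shifts to the department.
At Stage 2 the department must meet clear and convincing evidence (weight is at least 71): on (c) the weight is 71, which does reach 71, so (c) meets the standard.
  Stage 2 carried; the burden shifts to the appellant.
At Stage 3 the appellant must meet clear and convincing evidence (weight is at least 71): on (d) the weight is 96 less the opposing 23 gives net 73, ≥ 71, so (d) meets the standard.
  All elements met. The burden passes to the department.
At Stage 4 the department must meet a prima facie showing (weight is at least 18): on (e) the weight is 68 less the opposing 54 gives net 14, < 18, so (e) does not meet the standard; on (f) the weight is 46 less the opposing 40 gives net 6, which does not reach 18, so (f) does not meet the standard.
  Stage 4 not carried; the department fails its burden.
The analysis ends at Stage 4; the appellant prevails.

stage 4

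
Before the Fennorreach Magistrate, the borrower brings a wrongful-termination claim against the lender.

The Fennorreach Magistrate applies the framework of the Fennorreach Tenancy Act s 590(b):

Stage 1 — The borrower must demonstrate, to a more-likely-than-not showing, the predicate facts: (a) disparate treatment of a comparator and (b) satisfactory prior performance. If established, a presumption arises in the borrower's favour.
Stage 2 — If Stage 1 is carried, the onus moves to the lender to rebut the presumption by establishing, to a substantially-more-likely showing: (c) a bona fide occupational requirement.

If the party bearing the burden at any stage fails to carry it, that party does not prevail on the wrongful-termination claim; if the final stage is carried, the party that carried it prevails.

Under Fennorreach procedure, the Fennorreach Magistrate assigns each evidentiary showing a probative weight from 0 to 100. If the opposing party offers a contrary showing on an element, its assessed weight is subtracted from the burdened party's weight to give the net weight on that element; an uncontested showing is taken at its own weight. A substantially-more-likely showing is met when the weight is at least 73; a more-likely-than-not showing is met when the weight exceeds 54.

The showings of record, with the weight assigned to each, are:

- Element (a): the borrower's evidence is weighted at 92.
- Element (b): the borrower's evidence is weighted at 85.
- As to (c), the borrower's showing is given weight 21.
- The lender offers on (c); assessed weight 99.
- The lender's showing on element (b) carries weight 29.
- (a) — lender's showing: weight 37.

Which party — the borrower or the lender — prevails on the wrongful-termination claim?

lender

Stage 1 (borrower, a more-likely-than-not showing, weight exceeds 54): (a) net 92−37=55 > 54 — meets; (b) net 85−29=56 > 54 — meets.
  The borrower carries Stage 1; the lender now bears the burden.
Stage 2 (lender, a substantially-more-likely showing, weight is at least 73): (c) net 99−21=78 ≥ 73 — meets.
  Stage 2 carried; the final stage is satisfied.
With every stage satisfied, the lender prevails.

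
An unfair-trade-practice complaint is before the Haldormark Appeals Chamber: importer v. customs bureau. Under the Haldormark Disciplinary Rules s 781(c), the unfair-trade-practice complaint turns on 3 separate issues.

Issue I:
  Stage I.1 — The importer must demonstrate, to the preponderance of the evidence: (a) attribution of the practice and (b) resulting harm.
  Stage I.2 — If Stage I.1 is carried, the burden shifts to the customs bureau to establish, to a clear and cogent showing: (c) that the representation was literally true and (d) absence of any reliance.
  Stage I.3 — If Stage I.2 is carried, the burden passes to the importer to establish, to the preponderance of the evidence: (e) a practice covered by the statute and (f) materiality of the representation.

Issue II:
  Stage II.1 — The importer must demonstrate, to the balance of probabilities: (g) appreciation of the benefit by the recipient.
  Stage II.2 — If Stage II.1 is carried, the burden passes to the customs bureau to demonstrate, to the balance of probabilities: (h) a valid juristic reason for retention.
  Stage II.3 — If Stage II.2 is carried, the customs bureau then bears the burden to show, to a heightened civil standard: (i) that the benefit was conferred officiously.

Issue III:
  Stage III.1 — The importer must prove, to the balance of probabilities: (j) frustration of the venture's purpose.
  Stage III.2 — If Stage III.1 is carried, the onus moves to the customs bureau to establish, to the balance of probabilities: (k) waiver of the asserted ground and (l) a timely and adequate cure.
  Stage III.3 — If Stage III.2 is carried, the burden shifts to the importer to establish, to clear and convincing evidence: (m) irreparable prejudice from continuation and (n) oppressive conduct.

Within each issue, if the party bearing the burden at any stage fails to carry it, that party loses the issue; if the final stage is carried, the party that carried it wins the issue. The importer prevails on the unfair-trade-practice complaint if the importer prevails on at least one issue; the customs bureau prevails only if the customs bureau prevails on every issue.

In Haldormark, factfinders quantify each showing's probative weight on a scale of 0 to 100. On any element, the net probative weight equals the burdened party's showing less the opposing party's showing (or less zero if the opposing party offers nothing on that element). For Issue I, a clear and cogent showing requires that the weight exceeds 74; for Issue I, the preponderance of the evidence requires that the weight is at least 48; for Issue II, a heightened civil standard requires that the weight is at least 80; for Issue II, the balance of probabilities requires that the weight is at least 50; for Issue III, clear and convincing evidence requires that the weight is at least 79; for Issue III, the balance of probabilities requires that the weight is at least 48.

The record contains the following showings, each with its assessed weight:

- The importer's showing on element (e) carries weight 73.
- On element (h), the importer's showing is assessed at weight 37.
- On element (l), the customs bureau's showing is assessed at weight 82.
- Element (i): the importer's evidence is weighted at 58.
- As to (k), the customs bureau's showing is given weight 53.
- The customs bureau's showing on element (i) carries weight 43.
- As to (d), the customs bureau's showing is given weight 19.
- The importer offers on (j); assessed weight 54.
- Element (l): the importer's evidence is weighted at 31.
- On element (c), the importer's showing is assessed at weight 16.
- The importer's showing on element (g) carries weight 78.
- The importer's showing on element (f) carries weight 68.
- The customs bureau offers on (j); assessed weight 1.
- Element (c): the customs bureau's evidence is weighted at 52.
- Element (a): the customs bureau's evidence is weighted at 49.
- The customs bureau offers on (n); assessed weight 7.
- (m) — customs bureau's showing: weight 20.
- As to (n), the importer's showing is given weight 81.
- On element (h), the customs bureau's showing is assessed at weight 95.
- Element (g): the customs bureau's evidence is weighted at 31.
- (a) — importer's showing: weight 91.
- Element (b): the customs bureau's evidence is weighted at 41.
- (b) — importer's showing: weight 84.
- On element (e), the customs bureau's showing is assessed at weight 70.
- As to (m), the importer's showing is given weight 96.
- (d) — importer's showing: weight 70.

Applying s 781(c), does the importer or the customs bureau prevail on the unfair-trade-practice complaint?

customs bureau

— Issue I —
At Stage I.1 the importer must meet the preponderance of the evidence (weight is at least 48): on (a) the weight is 91 less the opposing 49 gives net 42, < 48, so (a) does not meet the standard; on (b) the weight is 84 less the opposing 41 gives net 43, which does not reach 48, so (b) does not meet the standard.
  Stage I.1 not carried; the importer fails its burden.
So the customs bureau prevails on this issue.
— Issue II —
Stage II.1 — burden on importer; standard: the balance of probabilities (weight is at least 50).
    (g): 78 − 31 = 47 < 50 [not met]
  Not every element is met, so the importer fails to carry Stage II.1.
The customs bureau prevails on this issue.
— Issue III —
Stage III.1 — burden on importer; standard: the balance of probabilities (weight is at least 48).
    (j): 54 − 1 = 53 ≥ 48 [met]
  All elements met. The burden passes to the customs bureau.
Stage III.2 — burden on customs bureau; standard: the balance of probabilities (weight is at least 48).
    (k): 53 ≥ 48 [met]
    (l): 82 − 31 = 51 ≥ 48 [met]
  All elements met. The burden passes to the importer.
Stage III.3 — burden on importer; standard: clear and convincing evidence (weight is at least 79).
    (m): 96 − 20 = 76 < 79 [not met]
    (n): 81 − 7 = 74 < 79 [not met]
  Stage III.3 not carried; the importer fails its burden.
The customs bureau prevails on this issue.
Per-issue: Issue I → customs bureau; Issue II → customs bureau; Issue III → customs bureau. The importer must prevail on at least one issue; overall, the customs bureau prevails.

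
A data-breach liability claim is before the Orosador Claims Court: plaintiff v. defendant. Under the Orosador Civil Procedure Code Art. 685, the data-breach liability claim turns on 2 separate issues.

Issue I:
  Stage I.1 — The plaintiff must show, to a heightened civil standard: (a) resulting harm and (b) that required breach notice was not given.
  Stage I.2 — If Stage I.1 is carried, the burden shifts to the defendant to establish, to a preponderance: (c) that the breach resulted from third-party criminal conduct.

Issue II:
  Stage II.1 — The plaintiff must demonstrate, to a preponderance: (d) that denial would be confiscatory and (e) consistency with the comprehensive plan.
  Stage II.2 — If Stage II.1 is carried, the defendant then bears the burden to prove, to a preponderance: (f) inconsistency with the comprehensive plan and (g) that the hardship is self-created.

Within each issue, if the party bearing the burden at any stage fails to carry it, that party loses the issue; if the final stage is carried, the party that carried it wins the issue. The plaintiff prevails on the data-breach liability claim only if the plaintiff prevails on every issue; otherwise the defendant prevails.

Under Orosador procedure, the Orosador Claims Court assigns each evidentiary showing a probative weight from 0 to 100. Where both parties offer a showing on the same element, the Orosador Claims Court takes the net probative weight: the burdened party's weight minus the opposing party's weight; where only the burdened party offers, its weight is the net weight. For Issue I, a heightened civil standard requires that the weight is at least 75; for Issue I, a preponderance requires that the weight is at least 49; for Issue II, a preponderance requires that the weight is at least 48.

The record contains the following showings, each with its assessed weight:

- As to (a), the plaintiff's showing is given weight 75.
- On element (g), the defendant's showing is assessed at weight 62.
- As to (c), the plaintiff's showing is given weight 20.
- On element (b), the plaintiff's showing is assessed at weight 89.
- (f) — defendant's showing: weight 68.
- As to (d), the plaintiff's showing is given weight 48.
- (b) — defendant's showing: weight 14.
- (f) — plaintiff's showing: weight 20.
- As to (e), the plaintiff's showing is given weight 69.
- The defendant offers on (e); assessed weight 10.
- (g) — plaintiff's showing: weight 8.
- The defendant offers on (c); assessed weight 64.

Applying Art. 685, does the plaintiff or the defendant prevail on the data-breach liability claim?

defendant

— Issue I —
Stage I.1 (plaintiff, a heightened civil standard, weight is at least 75): (a) 75 ≥ 75 — meets; (b) net 89−14=75 ≥ 75 — meets.
  The plaintiff carries Stage I.1; the defendant now bears the burden.
Stage I.2 (defendant, a preponderance, weight is at least 49): (c) net 64−20=44 < 49 — fails.
  Not every element is met, so the defendant fails to carry Stage I.2.
So the plaintiff prevails on this issue.
— Issue II —
At Stage II.1 the plaintiff must meet a preponderance (weight is at least 48): on (d) the weight is 48, ≥ 48, so (d) meets the standard; on (e) the weight is 69 less the opposing 10 gives net 59, ≥ 48, so (e) meets the standard.
  Stage II.1 carried; the burden shifts to the defendant.
At Stage II.2 the defendant must meet a preponderance (weight is at least 48): on (f) the weight is 68 less the opposing 20 gives net 48, ≥ 48, so (f) meets the standard; on (g) the weight is 62 less the opposing 8 gives net 54, which does reach 48, so (g) meets the standard.
  Stage II.2 carried; the final stage is satisfied.
All stages carried — the defendant prevails on this issue.
Per-issue: Issue I → plaintiff; Issue II → defendant. The plaintiff must prevail on every issue; overall, the defendant prevails.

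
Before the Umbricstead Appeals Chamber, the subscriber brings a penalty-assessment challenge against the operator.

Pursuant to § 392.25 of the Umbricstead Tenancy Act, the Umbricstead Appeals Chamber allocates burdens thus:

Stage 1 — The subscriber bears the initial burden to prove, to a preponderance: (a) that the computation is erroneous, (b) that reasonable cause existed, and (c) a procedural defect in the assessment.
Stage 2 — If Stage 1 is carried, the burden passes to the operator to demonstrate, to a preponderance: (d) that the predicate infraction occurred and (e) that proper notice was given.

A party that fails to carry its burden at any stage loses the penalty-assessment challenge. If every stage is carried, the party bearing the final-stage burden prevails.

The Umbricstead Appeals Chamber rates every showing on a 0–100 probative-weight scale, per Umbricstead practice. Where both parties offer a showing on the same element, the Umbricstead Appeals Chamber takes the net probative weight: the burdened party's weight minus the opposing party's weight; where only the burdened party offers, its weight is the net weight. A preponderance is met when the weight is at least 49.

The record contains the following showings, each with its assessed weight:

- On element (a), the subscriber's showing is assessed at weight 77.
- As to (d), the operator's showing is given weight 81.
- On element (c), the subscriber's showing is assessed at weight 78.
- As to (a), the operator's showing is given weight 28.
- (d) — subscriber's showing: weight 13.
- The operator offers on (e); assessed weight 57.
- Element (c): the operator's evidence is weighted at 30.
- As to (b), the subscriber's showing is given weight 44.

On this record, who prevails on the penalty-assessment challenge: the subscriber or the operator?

Stage 1 (subscriber, a preponderance, weight is at least 49): (a) net 77−28=49 ≥ 49 — meets; (b) 44 < 49 — fails; (c) net 78−30=48 < 49 — fails.
  Stage 1 not carried; the subscriber fails its burden.
So the operator prevails.

operator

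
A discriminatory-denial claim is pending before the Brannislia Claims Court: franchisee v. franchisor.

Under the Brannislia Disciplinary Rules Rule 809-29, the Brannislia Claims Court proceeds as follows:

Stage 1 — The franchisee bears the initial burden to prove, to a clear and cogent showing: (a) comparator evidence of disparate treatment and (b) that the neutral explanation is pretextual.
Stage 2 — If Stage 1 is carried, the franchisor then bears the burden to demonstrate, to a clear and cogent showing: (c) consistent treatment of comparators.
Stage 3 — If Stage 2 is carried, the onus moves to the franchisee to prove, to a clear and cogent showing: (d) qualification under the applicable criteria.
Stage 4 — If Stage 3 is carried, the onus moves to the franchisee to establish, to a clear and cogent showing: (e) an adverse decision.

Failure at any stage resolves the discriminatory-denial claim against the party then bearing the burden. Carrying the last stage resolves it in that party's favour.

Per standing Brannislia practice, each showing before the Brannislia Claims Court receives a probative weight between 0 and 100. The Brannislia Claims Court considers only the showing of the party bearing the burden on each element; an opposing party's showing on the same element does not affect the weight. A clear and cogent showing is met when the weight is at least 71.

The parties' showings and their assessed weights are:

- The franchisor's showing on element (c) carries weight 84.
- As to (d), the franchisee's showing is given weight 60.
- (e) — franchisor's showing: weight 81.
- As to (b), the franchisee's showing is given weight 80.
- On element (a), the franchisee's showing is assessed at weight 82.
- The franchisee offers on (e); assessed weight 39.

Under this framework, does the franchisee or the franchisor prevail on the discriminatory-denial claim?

franchisor

Stage 1 (franchisee, a clear and cogent showing, weight is at least 71): (a) 82 ≥ 71 — meets; (b) 80 ≥ 71 — meets.
  The franchisee carries Stage 1; the franchisor now bears the burden.
Stage 2 (franchisor, a clear and cogent showing, weight is at least 71): (c) 84 ≥ 71 — meets.
  Stage 2 carried; the burden shifts to the franchisee.
Stage 3 (franchisee, a clear and cogent showing, weight is at least 71): (d) 60 < 71 — fails.
  Stage 3 not carried; the franchisee fails its burden.
The franchisor prevails.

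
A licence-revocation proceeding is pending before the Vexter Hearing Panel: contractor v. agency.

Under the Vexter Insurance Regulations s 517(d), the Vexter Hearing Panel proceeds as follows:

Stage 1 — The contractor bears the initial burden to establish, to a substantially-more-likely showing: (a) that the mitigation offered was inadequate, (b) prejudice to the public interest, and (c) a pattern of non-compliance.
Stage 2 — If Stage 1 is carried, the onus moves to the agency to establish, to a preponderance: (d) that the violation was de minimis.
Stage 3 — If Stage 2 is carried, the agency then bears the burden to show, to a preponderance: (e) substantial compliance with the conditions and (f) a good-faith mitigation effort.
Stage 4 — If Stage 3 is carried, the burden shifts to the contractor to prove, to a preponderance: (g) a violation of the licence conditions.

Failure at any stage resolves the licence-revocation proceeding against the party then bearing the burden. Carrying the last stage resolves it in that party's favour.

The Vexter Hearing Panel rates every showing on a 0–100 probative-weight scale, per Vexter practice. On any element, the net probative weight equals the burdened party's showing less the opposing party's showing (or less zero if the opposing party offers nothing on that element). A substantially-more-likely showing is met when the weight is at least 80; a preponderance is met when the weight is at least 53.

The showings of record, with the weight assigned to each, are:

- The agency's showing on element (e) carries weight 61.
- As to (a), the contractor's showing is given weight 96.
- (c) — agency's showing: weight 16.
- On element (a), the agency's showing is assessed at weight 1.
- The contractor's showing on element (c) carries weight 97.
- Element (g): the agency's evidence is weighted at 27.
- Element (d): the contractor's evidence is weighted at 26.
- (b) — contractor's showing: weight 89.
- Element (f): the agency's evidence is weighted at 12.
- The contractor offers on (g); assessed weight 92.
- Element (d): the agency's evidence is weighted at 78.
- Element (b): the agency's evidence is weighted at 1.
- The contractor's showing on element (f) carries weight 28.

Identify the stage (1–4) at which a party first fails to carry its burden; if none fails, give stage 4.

stage 2

Stage 1 (contractor, a substantially-more-likely showing, weight is at least 80): (a) net 96−1=95 ≥ 80 — meets; (b) net 89−1=88 ≥ 80 — meets; (c) net 97−16=81 ≥ 80 — meets.
  Stage 1 is satisfied; the onus moves to the agency.
Stage 2 (agency, a preponderance, weight is at least 53): (d) net 78−26=52 < 53 — fails.
  Stage 2 not carried; the agency fails its burden.
So the contractor prevails.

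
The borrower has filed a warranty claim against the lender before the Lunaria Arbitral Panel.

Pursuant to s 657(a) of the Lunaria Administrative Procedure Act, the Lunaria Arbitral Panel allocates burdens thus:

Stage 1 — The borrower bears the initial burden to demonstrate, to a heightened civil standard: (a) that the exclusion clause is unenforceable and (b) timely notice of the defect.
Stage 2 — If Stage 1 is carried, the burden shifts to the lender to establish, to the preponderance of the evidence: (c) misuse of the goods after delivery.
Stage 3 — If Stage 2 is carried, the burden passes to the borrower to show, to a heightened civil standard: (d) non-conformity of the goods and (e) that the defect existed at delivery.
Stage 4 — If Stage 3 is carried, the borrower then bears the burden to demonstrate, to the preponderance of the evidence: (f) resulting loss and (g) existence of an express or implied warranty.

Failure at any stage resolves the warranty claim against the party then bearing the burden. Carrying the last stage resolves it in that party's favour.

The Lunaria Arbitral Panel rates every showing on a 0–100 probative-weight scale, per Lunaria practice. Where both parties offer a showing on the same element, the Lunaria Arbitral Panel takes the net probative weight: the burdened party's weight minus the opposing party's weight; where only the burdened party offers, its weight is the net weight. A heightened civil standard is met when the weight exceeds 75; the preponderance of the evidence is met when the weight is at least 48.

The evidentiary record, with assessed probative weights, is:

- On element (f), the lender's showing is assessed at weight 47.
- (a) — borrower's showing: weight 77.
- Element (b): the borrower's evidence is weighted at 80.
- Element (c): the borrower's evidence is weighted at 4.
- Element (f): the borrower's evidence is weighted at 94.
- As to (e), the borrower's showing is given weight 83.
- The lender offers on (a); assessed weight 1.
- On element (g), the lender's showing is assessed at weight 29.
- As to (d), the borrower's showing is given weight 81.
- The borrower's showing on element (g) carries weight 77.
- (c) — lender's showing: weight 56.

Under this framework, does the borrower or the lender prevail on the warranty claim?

lender

At Stage 1 the borrower must meet a heightened civil standard (weight exceeds 75): on (a) the weight is 77 less the opposing 1 gives net 76, which does exceed 75, so (a) meets the standard; on (b) the weight is 80, which does exceed 75, so (b) meets the standard.
  Stage 1 is satisfied; the onus moves to the lender.
At Stage 2 the lender must meet the preponderance of the evidence (weight is at least 48): on (c) the weight is 56 less the opposing 4 gives net 52, which does reach 48, so (c) meets the standard.
  Stage 2 carried; the burden shifts to the borrower.
At Stage 3 the borrower must meet a heightened civil standard (weight exceeds 75): on (d) the weight is 81, > 75, so (d) meets the standard; on (e) the weight is 83, > 75, so (e) meets the standard.
  All elements met. The borrower retains the burden for Stage 4.
At Stage 4 the borrower must meet the preponderance of the evidence (weight is at least 48): on (f) the weight is 94 less the opposing 47 gives net 47, which does not reach 48, so (f) does not meet the standard; on (g) the weight is 77 less the opposing 29 gives net 48, which does reach 48, so (g) meets the standard.
  The borrower does not carry Stage 4.
So the lender prevails.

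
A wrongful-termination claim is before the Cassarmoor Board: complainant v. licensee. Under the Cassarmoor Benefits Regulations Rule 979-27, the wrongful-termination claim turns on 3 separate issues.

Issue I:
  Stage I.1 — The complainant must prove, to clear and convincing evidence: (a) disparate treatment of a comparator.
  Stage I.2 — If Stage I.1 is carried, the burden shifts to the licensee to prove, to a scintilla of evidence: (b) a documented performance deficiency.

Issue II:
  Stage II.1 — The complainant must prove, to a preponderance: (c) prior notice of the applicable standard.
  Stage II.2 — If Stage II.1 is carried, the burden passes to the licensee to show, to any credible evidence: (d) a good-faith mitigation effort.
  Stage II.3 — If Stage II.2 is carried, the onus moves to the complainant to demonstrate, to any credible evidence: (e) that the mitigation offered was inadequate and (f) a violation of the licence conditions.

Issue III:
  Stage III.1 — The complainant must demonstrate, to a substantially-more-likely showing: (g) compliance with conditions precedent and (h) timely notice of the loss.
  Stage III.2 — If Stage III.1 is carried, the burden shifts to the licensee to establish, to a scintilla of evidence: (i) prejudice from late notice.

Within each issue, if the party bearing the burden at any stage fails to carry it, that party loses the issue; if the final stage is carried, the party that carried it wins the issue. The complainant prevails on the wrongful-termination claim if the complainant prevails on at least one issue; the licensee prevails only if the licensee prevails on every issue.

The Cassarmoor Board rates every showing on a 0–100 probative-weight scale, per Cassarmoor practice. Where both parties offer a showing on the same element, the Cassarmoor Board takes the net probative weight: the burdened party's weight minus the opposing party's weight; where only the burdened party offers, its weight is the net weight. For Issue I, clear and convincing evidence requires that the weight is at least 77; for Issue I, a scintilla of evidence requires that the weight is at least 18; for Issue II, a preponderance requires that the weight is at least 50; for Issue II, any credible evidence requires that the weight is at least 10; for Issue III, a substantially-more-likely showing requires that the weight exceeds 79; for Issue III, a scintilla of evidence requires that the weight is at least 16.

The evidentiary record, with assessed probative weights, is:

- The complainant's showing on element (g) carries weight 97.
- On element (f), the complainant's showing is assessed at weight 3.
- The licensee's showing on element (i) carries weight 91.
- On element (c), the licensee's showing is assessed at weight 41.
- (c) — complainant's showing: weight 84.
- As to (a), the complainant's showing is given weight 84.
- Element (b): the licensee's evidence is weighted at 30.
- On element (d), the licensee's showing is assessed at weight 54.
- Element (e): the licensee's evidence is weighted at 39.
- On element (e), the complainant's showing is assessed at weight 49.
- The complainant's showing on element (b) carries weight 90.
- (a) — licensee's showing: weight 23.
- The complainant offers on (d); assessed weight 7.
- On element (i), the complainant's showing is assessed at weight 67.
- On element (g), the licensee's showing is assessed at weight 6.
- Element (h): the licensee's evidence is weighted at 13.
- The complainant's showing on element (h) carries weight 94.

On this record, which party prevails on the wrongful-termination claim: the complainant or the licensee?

— Issue I —
Stage I.1 (complainant, clear and convincing evidence, weight is at least 77): (a) net 84−23=61 < 77 — fails.
  The complainant does not carry Stage I.1.
The analysis ends at Stage I.1; the licensee prevails on this issue.
— Issue II —
Stage II.1 (complainant, a preponderance, weight is at least 50): (c) net 84−41=43 < 50 — fails.
  Stage II.1 not carried; the complainant fails its burden.
The licensee prevails on this issue.
— Issue III —
Stage III.1 (complainant, a substantially-more-likely showing, weight exceeds 79): (g) net 97−6=91 > 79 — meets; (h) net 94−13=81 > 79 — meets.
  Stage III.1 carried; the burden shifts to the licensee.
Stage III.2 (licensee, a scintilla of evidence, weight is at least 16): (i) net 91−67=24 ≥ 16 — meets.
  The licensee carries the last stage.
Every stage carried; the licensee prevails on this issue.
Per-issue: Issue I → licensee; Issue II → licensee; Issue III → licensee. The complainant must prevail on at least one issue; overall, the licensee prevails.

licensee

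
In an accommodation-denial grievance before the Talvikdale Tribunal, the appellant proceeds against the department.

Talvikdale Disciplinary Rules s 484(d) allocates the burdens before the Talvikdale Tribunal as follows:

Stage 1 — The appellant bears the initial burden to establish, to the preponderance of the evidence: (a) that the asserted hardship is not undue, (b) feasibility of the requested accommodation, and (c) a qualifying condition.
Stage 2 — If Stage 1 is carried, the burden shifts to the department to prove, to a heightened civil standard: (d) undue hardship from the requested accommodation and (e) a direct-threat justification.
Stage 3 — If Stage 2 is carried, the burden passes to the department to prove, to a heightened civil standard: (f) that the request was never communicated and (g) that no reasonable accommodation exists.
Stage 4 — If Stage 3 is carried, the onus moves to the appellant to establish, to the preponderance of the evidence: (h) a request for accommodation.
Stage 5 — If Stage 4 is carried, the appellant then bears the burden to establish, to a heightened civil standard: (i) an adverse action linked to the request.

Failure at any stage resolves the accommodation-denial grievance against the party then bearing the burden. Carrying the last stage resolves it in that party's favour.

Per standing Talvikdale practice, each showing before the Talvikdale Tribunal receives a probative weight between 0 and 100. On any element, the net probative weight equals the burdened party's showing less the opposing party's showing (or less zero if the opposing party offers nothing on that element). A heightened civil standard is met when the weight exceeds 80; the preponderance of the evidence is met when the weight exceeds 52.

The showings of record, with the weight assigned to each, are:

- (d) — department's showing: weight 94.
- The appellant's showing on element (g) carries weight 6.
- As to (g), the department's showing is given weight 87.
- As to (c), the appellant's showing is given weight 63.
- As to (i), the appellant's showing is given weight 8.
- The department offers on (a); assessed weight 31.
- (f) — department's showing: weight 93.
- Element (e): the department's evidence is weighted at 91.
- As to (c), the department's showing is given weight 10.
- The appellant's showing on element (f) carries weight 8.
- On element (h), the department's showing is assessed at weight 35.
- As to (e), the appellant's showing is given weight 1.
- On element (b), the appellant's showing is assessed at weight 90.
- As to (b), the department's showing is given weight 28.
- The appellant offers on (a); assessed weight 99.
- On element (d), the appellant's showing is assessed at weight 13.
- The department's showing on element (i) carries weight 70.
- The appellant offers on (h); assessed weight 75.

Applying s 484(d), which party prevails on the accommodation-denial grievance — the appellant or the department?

At Stage 1 the appellant must meet the preponderance of the evidence (weight exceeds 52): on (a) the weight is 99 less the opposing 31 gives net 68, > 52, so (a) meets the standard; on (b) the weight is 90 less the opposing 28 gives net 62, > 52, so (b) meets the standard; on (c) the weight is 63 less the opposing 10 gives net 53, which does exceed 52, so (c) meets the standard.
  All elements met. The burden passes to the department.
At Stage 2 the department must meet a heightened civil standard (weight exceeds 80): on (d) the weight is 94 less the opposing 13 gives net 81, > 80, so (d) meets the standard; on (e) the weight is 91 less the opposing 1 gives net 90, which does exceed 80, so (e) meets the standard.
  Stage 2 carried; the burden remains with the department.
At Stage 3 the department must meet a heightened civil standard (weight exceeds 80): on (f) the weight is 93 less the opposing 8 gives net 85, > 80, so (f) meets the standard; on (g) the weight is 87 less the opposing 6 gives net 81, > 80, so (g) meets the standard.
  The department carries Stage 3; the appellant now bears the burden.
At Stage 4 the appellant must meet the preponderance of the evidence (weight exceeds 52): on (h) the weight is 75 less the opposing 35 gives net 40, ≤ 52, so (h) does not meet the standard.
  Stage 4 not carried; the appellant fails its burden.
So the department prevails.

department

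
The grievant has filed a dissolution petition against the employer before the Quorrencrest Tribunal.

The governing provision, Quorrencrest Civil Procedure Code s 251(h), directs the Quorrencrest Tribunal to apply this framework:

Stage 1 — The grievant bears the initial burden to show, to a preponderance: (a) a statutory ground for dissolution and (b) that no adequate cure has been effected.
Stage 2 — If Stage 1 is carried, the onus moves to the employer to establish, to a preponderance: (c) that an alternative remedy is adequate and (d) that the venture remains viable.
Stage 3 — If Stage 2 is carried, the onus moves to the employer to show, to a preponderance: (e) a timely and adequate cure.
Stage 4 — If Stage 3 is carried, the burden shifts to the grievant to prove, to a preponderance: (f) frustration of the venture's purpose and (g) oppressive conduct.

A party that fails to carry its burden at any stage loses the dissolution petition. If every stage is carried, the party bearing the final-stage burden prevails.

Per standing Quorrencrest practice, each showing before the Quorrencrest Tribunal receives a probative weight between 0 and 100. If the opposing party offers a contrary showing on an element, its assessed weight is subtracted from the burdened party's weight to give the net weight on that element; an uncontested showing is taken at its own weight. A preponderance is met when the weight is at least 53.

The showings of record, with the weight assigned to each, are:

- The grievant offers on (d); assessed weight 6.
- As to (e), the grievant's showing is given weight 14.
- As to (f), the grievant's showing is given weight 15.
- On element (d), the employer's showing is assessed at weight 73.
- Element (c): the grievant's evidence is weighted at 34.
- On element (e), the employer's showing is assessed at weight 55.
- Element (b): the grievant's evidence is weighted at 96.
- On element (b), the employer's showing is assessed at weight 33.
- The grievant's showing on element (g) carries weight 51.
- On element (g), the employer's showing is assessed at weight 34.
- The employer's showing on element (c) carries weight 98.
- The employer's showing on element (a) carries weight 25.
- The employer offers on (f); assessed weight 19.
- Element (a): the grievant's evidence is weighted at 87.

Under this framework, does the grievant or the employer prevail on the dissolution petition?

grievant

Stage 1 — burden on grievant; standard: a preponderance (weight is at least 53).
    (a): 87 − 25 = 62 ≥ 53 [met]
    (b): 96 − 33 = 63 ≥ 53 [met]
  Stage 1 carried; the burden shifts to the employer.
Stage 2 — burden on employer; standard: a preponderance (weight is at least 53).
    (c): 98 − 34 = 64 ≥ 53 [met]
    (d): 73 − 6 = 67 ≥ 53 [met]
  All elements met. The employer retains the burden for Stage 3.
Stage 3 — burden on employer; standard: a preponderance (weight is at least 53).
    (e): 55 − 14 = 41 < 53 [not met]
  Not every element is met, so the employer fails to carry Stage 3.
The analysis ends at Stage 3; the grievant prevails.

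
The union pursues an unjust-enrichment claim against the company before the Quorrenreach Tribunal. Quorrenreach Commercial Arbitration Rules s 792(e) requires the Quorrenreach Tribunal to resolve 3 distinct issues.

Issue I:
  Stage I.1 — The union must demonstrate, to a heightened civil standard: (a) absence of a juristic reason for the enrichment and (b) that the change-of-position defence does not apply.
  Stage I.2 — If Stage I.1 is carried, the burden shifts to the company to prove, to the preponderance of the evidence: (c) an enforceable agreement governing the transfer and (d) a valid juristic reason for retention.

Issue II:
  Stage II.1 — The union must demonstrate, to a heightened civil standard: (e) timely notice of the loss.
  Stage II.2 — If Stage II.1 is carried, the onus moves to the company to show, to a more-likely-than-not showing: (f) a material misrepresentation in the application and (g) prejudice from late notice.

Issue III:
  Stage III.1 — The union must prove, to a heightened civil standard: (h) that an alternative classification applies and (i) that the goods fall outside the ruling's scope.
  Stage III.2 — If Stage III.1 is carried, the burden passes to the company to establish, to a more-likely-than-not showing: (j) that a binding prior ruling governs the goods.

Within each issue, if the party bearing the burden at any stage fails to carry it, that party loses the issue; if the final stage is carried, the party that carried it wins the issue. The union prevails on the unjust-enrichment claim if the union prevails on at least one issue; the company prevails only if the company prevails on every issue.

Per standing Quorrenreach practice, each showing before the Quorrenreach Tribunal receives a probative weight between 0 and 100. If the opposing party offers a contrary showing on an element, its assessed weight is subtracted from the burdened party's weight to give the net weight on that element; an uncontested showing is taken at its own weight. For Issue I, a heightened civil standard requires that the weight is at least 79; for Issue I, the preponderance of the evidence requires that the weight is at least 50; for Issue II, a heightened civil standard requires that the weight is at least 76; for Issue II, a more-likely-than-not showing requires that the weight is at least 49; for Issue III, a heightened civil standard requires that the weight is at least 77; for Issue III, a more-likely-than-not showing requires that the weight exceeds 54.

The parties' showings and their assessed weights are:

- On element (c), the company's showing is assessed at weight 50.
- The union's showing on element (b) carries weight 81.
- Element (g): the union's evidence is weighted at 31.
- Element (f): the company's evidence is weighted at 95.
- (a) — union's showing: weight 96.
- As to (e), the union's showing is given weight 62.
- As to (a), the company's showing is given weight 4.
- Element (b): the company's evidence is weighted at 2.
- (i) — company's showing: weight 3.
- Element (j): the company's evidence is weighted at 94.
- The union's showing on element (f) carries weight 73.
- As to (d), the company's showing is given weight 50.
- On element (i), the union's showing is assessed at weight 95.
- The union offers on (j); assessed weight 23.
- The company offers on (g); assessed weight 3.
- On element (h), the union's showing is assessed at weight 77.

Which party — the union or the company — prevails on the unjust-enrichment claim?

— Issue I —
At Stage I.1 the union must meet a heightened civil standard (weight is at least 79): on (a) the weight is 96 less the opposing 4 gives net 92, which does reach 79, so (a) meets the standard; on (b) the weight is 81 less the opposing 2 gives net 79, which does reach 79, so (b) meets the standard.
  The union carries Stage I.1; the company now bears the burden.
At Stage I.2 the company must meet the preponderance of the evidence (weight is at least 50): on (c) the weight is 50, ≥ 50, so (c) meets the standard; on (d) the weight is 50, which does reach 50, so (d) meets the standard.
  All elements met at the final stage.
With every stage satisfied, the company prevails on this issue.
— Issue II —
Stage II.1 (union, a heightened civil standard, weight is at least 76): (e) 62 < 76 — fails.
  Stage II.1 not carried; the union fails its burden.
The company prevails on this issue.
— Issue III —
Stage III.1 (union, a heightened civil standard, weight is at least 77): (h) 77 ≥ 77 — meets; (i) net 95−3=92 ≥ 77 — meets.
  All elements met. The burden passes to the company.
Stage III.2 (company, a more-likely-than-not showing, weight exceeds 54): (j) net 94−23=71 > 54 — meets.
  The company carries the last stage.
All stages carried — the company prevails on this issue.
Per-issue: Issue I → company; Issue II → company; Issue III → company. The union must prevail on at least one issue; overall, the company prevails.

company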